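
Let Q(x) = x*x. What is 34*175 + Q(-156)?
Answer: 30286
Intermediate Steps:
Q(x) = x**2
34*175 + Q(-156) = 34*175 + (-156)**2 = 5950 + 24336 = 30286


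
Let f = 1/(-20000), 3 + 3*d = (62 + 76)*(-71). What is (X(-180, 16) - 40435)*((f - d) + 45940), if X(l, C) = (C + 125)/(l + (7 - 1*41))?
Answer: -8515990747686769/4280000 ≈ -1.9897e+9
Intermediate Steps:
d = -3267 (d = -1 + ((62 + 76)*(-71))/3 = -1 + (138*(-71))/3 = -1 + (1/3)*(-9798) = -1 - 3266 = -3267)
X(l, C) = (125 + C)/(-34 + l) (X(l, C) = (125 + C)/(l + (7 - 41)) = (125 + C)/(l - 34) = (125 + C)/(-34 + l))
f = -1/20000 ≈ -5.0000e-5
(X(-180, 16) - 40435)*((f - d) + 45940) = ((125 + 16)/(-34 - 180) - 40435)*((-1/20000 - 1*(-3267)) + 45940) = (141/(-214) - 40435)*((-1/20000 + 3267) + 45940) = (-1/214*141 - 40435)*(65339999/20000 + 45940) = (-141/214 - 40435)*(984139999/20000) = -8653231/214*984139999/20000 = -8515990747686769/4280000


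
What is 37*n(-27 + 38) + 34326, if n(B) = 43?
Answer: 35917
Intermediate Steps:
37*n(-27 + 38) + 34326 = 37*43 + 34326 = 1591 + 34326 = 35917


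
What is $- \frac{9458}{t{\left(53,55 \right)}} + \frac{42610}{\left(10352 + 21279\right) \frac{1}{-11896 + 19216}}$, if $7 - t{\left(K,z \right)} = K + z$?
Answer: $\frac{31801591198}{3194731} \approx 9954.4$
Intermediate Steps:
$t{\left(K,z \right)} = 7 - K - z$ ($t{\left(K,z \right)} = 7 - \left(K + z\right) = 7 - K - z$)
$- \frac{9458}{t{\left(53,55 \right)}} + \frac{42610}{\left(10352 + 21279\right) \frac{1}{-11896 + 19216}} = - \frac{9458}{7 - 53 - 55} + \frac{42610}{\left(10352 + 21279\right) \frac{1}{-11896 + 19216}} = - \frac{9458}{7 - 53 - 55} + \frac{42610}{31631 \cdot \frac{1}{7320}} = - \frac{9458}{-101} + \frac{42610}{31631 \cdot \frac{1}{7320}} = \left(-9458\right) \left(- \frac{1}{101}\right) + \frac{42610}{\frac{31631}{7320}} = \frac{9458}{101} + 42610 \cdot \frac{7320}{31631} = \frac{9458}{101} + \frac{311905200}{31631} = \frac{31801591198}{3194731}$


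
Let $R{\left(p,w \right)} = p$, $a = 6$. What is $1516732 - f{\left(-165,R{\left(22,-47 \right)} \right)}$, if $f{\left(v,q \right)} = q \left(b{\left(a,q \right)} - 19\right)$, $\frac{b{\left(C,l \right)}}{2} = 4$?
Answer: $1516974$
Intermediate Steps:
$b{\left(C,l \right)} = 8$ ($b{\left(C,l \right)} = 2 \cdot 4 = 8$)
$f{\left(v,q \right)} = - 11 q$ ($f{\left(v,q \right)} = q \left(8 - 19\right) = q \left(-11\right) = - 11 q$)
$1516732 - f{\left(-165,R{\left(22,-47 \right)} \right)} = 1516732 - \left(-11\right) 22 = 1516732 - -242 = 1516732 + 242 = 1516974$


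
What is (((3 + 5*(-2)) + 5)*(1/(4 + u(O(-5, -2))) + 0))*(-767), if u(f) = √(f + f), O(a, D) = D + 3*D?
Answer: 767/4 - 767*I/4 ≈ 191.75 - 191.75*I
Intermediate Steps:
O(a, D) = 4*D
u(f) = √2*√f (u(f) = √(2*f) = √2*√f)
(((3 + 5*(-2)) + 5)*(1/(4 + u(O(-5, -2))) + 0))*(-767) = (((3 + 5*(-2)) + 5)*(1/(4 + √2*√(4*(-2))) + 0))*(-767) = (((3 - 10) + 5)*(1/(4 + √2*√(-8)) + 0))*(-767) = ((-7 + 5)*(1/(4 + √2*(2*I*√2)) + 0))*(-767) = -2*(1/(4 + 4*I) + 0)*(-767) = -2*((4 - 4*I)/32 + 0)*(-767) = -(4 - 4*I)/16*(-767) = 767*(4 - 4*I)/16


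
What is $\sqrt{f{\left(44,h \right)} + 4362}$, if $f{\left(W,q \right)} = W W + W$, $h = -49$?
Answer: $\sqrt{6342} \approx 79.637$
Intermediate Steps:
$f{\left(W,q \right)} = W + W^{2}$ ($f{\left(W,q \right)} = W^{2} + W = W + W^{2}$)
$\sqrt{f{\left(44,h \right)} + 4362} = \sqrt{44 \left(1 + 44\right) + 4362} = \sqrt{44 \cdot 45 + 4362} = \sqrt{1980 + 4362} = \sqrt{6342}$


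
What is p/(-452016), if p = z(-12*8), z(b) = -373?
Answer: 373/452016 ≈ 0.00082519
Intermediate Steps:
p = -373
p/(-452016) = -373/(-452016) = -373*(-1/452016) = 373/452016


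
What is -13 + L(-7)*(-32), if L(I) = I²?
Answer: -1581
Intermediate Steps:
-13 + L(-7)*(-32) = -13 + (-7)²*(-32) = -13 + 49*(-32) = -13 - 1568 = -1581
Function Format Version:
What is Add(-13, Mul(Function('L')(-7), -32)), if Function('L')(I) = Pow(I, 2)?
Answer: -1581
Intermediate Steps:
Add(-13, Mul(Function('L')(-7), -32)) = Add(-13, Mul(Pow(-7, 2), -32)) = Add(-13, Mul(49, -32)) = Add(-13, -1568) = -1581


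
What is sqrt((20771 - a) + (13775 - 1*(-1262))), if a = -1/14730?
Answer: sqrt(7769365617930)/14730 ≈ 189.23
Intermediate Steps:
a = -1/14730 (a = -1*1/14730 = -1/14730 ≈ -6.7889e-5)
sqrt((20771 - a) + (13775 - 1*(-1262))) = sqrt((20771 - 1*(-1/14730)) + (13775 - 1*(-1262))) = sqrt((20771 + 1/14730) + (13775 + 1262)) = sqrt(305956831/14730 + 15037) = sqrt(527451841/14730) = sqrt(7769365617930)/14730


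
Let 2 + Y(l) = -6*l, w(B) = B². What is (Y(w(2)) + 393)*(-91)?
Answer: -33397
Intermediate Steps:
Y(l) = -2 - 6*l
(Y(w(2)) + 393)*(-91) = ((-2 - 6*2²) + 393)*(-91) = ((-2 - 6*4) + 393)*(-91) = ((-2 - 24) + 393)*(-91) = (-26 + 393)*(-91) = 367*(-91) = -33397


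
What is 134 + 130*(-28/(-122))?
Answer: 9994/61 ≈ 163.84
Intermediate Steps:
134 + 130*(-28/(-122)) = 134 + 130*(-28*(-1/122)) = 134 + 130*(14/61) = 134 + 1820/61 = 9994/61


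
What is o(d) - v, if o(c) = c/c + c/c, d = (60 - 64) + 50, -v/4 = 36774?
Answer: 147098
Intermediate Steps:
v = -147096 (v = -4*36774 = -147096)
d = 46 (d = -4 + 50 = 46)
o(c) = 2 (o(c) = 1 + 1 = 2)
o(d) - v = 2 - 1*(-147096) = 2 + 147096 = 147098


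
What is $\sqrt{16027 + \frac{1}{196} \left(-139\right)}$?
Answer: $\frac{3 \sqrt{349017}}{14} \approx 126.59$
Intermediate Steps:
$\sqrt{16027 + \frac{1}{196} \left(-139\right)} = \sqrt{16027 - \frac{139}{196}} = \sqrt{\frac{3141153}{196}} = \frac{3 \sqrt{349017}}{14}$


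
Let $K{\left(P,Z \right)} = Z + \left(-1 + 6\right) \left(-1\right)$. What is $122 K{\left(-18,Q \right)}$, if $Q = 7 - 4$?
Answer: $-244$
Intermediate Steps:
$Q = 3$
$K{\left(P,Z \right)} = -5 + Z$ ($K{\left(P,Z \right)} = Z + 5 \left(-1\right) = Z - 5 = -5 + Z$)
$122 K{\left(-18,Q \right)} = 122 \left(-5 + 3\right) = 122 \left(-2\right) = -244$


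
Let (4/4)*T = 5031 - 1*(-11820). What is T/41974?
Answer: 16851/41974 ≈ 0.40146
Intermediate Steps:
T = 16851 (T = 5031 - 1*(-11820) = 5031 + 11820 = 16851)
T/41974 = 16851/41974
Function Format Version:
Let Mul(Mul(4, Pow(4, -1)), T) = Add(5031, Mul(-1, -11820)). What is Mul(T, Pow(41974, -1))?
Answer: Rational(16851, 41974) ≈ 0.40146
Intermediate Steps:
T = 16851 (T = Add(5031, Mul(-1, -11820)) = Add(5031, 11820) = 16851)
Mul(T, Pow(41974, -1)) = Mul(16851, Pow(41974, -1)) = Mul(16851, Rational(1, 41974)) = Rational(16851, 41974)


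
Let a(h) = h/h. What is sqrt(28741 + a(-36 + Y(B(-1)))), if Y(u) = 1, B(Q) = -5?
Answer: sqrt(28742) ≈ 169.53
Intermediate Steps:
a(h) = 1
sqrt(28741 + a(-36 + Y(B(-1)))) = sqrt(28741 + 1) = sqrt(28742)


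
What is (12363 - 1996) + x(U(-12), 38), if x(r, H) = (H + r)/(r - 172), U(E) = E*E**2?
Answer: 1969899/190 ≈ 10368.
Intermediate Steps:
U(E) = E**3
x(r, H) = (H + r)/(-172 + r)
(12363 - 1996) + x(U(-12), 38) = (12363 - 1996) + (38 + (-12)**3)/(-172 + (-12)**3) = 10367 + (38 - 1728)/(-172 - 1728) = 10367 - 1690/(-1900) = 10367 - 1/1900*(-1690) = 10367 + 169/190 = 1969899/190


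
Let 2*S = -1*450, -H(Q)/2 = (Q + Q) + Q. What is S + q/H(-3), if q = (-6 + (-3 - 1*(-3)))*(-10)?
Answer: -665/3 ≈ -221.67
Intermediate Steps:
H(Q) = -6*Q (H(Q) = -2*((Q + Q) + Q) = -2*(2*Q + Q) = -6*Q)
q = 60 (q = (-6 + (-3 + 3))*(-10) = (-6 + 0)*(-10) = -6*(-10) = 60)
S = -225 (S = (-1*450)/2 = (½)*(-450) = -225)
S + q/H(-3) = -225 + 60/((-6*(-3))) = -225 + 60/18 = -225 + 60*(1/18) = -225 + 10/3 = -665/3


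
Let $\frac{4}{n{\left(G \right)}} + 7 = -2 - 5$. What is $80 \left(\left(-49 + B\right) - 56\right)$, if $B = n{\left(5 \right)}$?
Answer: $- \frac{58960}{7} \approx -8422.9$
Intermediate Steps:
$n{\left(G \right)} = - \frac{2}{7}$ ($n{\left(G \right)} = \frac{4}{-7 - 7} = \frac{4}{-14} = 4 \left(- \frac{1}{14}\right) = - \frac{2}{7}$)
$B = - \frac{2}{7} \approx -0.28571$
$80 \left(\left(-49 + B\right) - 56\right) = 80 \left(\left(-49 - \frac{2}{7}\right) - 56\right) = 80 \left(- \frac{345}{7} - 56\right) = 80 \left(- \frac{737}{7}\right) = - \frac{58960}{7}$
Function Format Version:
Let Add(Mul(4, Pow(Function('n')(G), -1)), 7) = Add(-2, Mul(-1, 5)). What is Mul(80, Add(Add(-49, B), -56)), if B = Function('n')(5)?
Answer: Rational(-58960, 7) ≈ -8422.9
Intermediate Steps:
Function('n')(G) = Rational(-2, 7) (Function('n')(G) = Mul(4, Pow(Add(-7, Add(-2, Mul(-1, 5))), -1)) = Mul(4, Pow(Add(-7, Add(-2, -5)), -1)) = Mul(4, Pow(Add(-7, -7), -1)) = Mul(4, Pow(-14, -1)) = Mul(4, Rational(-1, 14)) = Rational(-2, 7))
B = Rational(-2, 7) ≈ -0.28571
Mul(80, Add(Add(-49, B), -56)) = Mul(80, Add(Add(-49, Rational(-2, 7)), -56)) = Mul(80, Add(Rational(-345, 7), -56)) = Mul(80, Rational(-737, 7)) = Rational(-58960, 7)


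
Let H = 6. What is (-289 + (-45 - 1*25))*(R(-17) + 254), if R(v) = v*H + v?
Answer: -48465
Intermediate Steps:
R(v) = 7*v (R(v) = v*6 + v = 6*v + v = 7*v)
(-289 + (-45 - 1*25))*(R(-17) + 254) = (-289 + (-45 - 1*25))*(7*(-17) + 254) = (-289 + (-45 - 25))*(-119 + 254) = (-289 - 70)*135 = -359*135 = -48465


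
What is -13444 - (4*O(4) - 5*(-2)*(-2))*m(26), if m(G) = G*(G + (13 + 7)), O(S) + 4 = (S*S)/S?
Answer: 10476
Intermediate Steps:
O(S) = -4 + S (O(S) = -4 + (S*S)/S = -4 + S**2/S = -4 + S)
m(G) = G*(20 + G) (m(G) = G*(G + 20) = G*(20 + G))
-13444 - (4*O(4) - 5*(-2)*(-2))*m(26) = -13444 - (4*(-4 + 4) - 5*(-2)*(-2))*26*(20 + 26) = -13444 - (4*0 + 10*(-2))*26*46 = -13444 - (0 - 20)*1196 = -13444 - (-20)*1196 = -13444 - 1*(-23920) = -13444 + 23920 = 10476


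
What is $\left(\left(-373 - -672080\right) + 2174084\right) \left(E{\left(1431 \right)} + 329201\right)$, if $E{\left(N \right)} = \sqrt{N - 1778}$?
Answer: $936837242991 + 2845791 i \sqrt{347} \approx 9.3684 \cdot 10^{11} + 5.3011 \cdot 10^{7} i$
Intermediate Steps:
$E{\left(N \right)} = \sqrt{-1778 + N}$
$\left(\left(-373 - -672080\right) + 2174084\right) \left(E{\left(1431 \right)} + 329201\right) = \left(\left(-373 - -672080\right) + 2174084\right) \left(\sqrt{-1778 + 1431} + 329201\right) = \left(\left(-373 + 672080\right) + 2174084\right) \left(\sqrt{-347} + 329201\right) = \left(671707 + 2174084\right) \left(i \sqrt{347} + 329201\right) = 2845791 \left(329201 + i \sqrt{347}\right) = 936837242991 + 2845791 i \sqrt{347}$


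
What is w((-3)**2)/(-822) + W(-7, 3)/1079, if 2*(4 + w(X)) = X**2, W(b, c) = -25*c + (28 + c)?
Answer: -151103/1773876 ≈ -0.085182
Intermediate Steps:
W(b, c) = 28 - 24*c
w(X) = -4 + X**2/2
w((-3)**2)/(-822) + W(-7, 3)/1079 = (-4 + ((-3)**2)**2/2)/(-822) + (28 - 24*3)/1079 = (-4 + (1/2)*9**2)*(-1/822) + (28 - 72)*(1/1079) = (-4 + (1/2)*81)*(-1/822) - 44*1/1079 = (-4 + 81/2)*(-1/822) - 44/1079 = (73/2)*(-1/822) - 44/1079 = -73/1644 - 44/1079 = -151103/1773876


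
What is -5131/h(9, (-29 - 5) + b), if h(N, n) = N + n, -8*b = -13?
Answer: 41048/187 ≈ 219.51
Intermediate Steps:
b = 13/8 (b = -1/8*(-13) = 13/8 ≈ 1.6250)
-5131/h(9, (-29 - 5) + b) = -5131/(9 + ((-29 - 5) + 13/8)) = -5131/(9 + (-34 + 13/8)) = -5131/(9 - 259/8) = -5131/(-187/8) = -5131*(-8/187) = 41048/187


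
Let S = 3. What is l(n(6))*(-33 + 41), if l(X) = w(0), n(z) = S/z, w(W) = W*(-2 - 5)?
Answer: 0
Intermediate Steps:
w(W) = -7*W (w(W) = W*(-7) = -7*W)
n(z) = 3/z
l(X) = 0 (l(X) = -7*0 = 0)
l(n(6))*(-33 + 41) = 0*(-33 + 41) = 0*8 = 0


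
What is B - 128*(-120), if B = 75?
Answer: 15435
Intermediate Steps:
B - 128*(-120) = 75 - 128*(-120) = 75 + 15360 = 15435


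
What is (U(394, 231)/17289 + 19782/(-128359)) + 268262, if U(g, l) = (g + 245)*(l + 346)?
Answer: 9450375867907/35225377 ≈ 2.6828e+5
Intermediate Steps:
U(g, l) = (245 + g)*(346 + l)
(U(394, 231)/17289 + 19782/(-128359)) + 268262 = ((84770 + 245*231 + 346*394 + 394*231)/17289 + 19782/(-128359)) + 268262 = ((84770 + 56595 + 136324 + 91014)*(1/17289) + 19782*(-1/128359)) + 268262 = (368703*(1/17289) - 2826/18337) + 268262 = (40967/1921 - 2826/18337) + 268262 = 745783133/35225377 + 268262 = 9450375867907/35225377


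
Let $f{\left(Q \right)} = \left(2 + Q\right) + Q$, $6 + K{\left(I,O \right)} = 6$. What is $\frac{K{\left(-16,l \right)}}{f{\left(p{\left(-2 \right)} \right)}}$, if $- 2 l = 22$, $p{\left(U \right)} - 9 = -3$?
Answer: $0$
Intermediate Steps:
$p{\left(U \right)} = 6$ ($p{\left(U \right)} = 9 - 3 = 6$)
$l = -11$ ($l = \left(- \frac{1}{2}\right) 22 = -11$)
$K{\left(I,O \right)} = 0$ ($K{\left(I,O \right)} = -6 + 6 = 0$)
$f{\left(Q \right)} = 2 + 2 Q$
$\frac{K{\left(-16,l \right)}}{f{\left(p{\left(-2 \right)} \right)}} = \frac{0}{2 + 2 \cdot 6} = \frac{0}{2 + 12} = \frac{0}{14} = 0 \cdot \frac{1}{14} = 0$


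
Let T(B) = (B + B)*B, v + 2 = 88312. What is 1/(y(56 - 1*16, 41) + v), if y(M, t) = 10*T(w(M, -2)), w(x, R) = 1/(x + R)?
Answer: 361/31879915 ≈ 1.1324e-5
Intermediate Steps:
v = 88310 (v = -2 + 88312 = 88310)
w(x, R) = 1/(R + x)
T(B) = 2*B**2 (T(B) = (2*B)*B = 2*B**2)
y(M, t) = 20/(-2 + M)**2 (y(M, t) = 10*(2*(1/(-2 + M))**2) = 10*(2/(-2 + M)**2) = 20/(-2 + M)**2)
1/(y(56 - 1*16, 41) + v) = 1/(20/(-2 + (56 - 1*16))**2 + 88310) = 1/(20/(-2 + (56 - 16))**2 + 88310) = 1/(20/(-2 + 40)**2 + 88310) = 1/(20/38**2 + 88310) = 1/(20*(1/1444) + 88310) = 1/(5/361 + 88310) = 1/(31879915/361) = 361/31879915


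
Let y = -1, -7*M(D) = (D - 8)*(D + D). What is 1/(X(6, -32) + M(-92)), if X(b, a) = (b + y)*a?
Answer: -7/19520 ≈ -0.00035861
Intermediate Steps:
M(D) = -2*D*(-8 + D)/7 (M(D) = -(D - 8)*(D + D)/7 = -(-8 + D)*2*D/7 = -2*D*(-8 + D)/7)
X(b, a) = a*(-1 + b) (X(b, a) = (b - 1)*a = (-1 + b)*a = a*(-1 + b))
1/(X(6, -32) + M(-92)) = 1/(-32*(-1 + 6) + (2/7)*(-92)*(8 - 1*(-92))) = 1/(-32*5 + (2/7)*(-92)*(8 + 92)) = 1/(-160 + (2/7)*(-92)*100) = 1/(-160 - 18400/7) = 1/(-19520/7) = -7/19520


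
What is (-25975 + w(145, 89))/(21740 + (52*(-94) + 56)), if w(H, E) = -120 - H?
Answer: -6560/4227 ≈ -1.5519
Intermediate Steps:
(-25975 + w(145, 89))/(21740 + (52*(-94) + 56)) = (-25975 + (-120 - 1*145))/(21740 + (52*(-94) + 56)) = (-25975 + (-120 - 145))/(21740 + (-4888 + 56)) = (-25975 - 265)/(21740 - 4832) = -26240/16908 = -26240*1/16908 = -6560/4227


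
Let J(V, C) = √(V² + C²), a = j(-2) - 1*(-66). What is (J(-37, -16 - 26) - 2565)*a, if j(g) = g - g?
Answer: -169290 + 66*√3133 ≈ -1.6560e+5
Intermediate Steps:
j(g) = 0
a = 66 (a = 0 - 1*(-66) = 0 + 66 = 66)
J(V, C) = √(C² + V²)
(J(-37, -16 - 26) - 2565)*a = (√((-16 - 26)² + (-37)²) - 2565)*66 = (√((-42)² + 1369) - 2565)*66 = (√(1764 + 1369) - 2565)*66 = (√3133 - 2565)*66 = (-2565 + √3133)*66 = -169290 + 66*√3133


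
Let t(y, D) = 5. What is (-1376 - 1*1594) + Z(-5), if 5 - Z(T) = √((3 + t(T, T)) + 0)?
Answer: -2965 - 2*√2 ≈ -2967.8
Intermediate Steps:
Z(T) = 5 - 2*√2 (Z(T) = 5 - √((3 + 5) + 0) = 5 - √(8 + 0) = 5 - √8 = 5 - 2*√2)
(-1376 - 1*1594) + Z(-5) = (-1376 - 1*1594) + (5 - 2*√2) = (-1376 - 1594) + (5 - 2*√2) = -2970 + (5 - 2*√2) = -2965 - 2*√2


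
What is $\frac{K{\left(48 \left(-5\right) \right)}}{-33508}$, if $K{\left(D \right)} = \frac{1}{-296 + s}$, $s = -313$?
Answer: $\frac{1}{20406372} \approx 4.9004 \cdot 10^{-8}$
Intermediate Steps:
$K{\left(D \right)} = - \frac{1}{609}$ ($K{\left(D \right)} = \frac{1}{-296 - 313} = \frac{1}{-609} = - \frac{1}{609}$)
$\frac{K{\left(48 \left(-5\right) \right)}}{-33508} = - \frac{1}{609 \left(-33508\right)} = \left(- \frac{1}{609}\right) \left(- \frac{1}{33508}\right) = \frac{1}{20406372}$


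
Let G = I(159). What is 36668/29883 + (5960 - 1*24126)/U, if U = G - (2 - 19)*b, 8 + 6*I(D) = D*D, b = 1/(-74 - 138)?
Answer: -247026083092/80053180221 ≈ -3.0858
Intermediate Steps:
b = -1/212 (b = 1/(-212) = -1/212 ≈ -0.0047170)
I(D) = -4/3 + D²/6 (I(D) = -4/3 + (D*D)/6 = -4/3 + D²/6)
G = 25273/6 (G = -4/3 + (⅙)*159² = -4/3 + (⅙)*25281 = -4/3 + 8427/2 = 25273/6 ≈ 4212.2)
U = 2678887/636 (U = 25273/6 - (2 - 19)*(-1)/212 = 25273/6 - (-17)*(-1)/212 = 25273/6 - 1*17/212 = 25273/6 - 17/212 = 2678887/636 ≈ 4212.1)
36668/29883 + (5960 - 1*24126)/U = 36668/29883 + (5960 - 1*24126)/(2678887/636) = 36668*(1/29883) + (5960 - 24126)*(636/2678887) = 36668/29883 - 18166*636/2678887 = 36668/29883 - 11553576/2678887 = -247026083092/80053180221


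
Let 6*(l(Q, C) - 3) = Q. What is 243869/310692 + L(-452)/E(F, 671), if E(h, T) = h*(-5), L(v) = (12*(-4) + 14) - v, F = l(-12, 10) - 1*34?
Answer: 1718259/517820 ≈ 3.3183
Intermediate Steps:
l(Q, C) = 3 + Q/6
F = -33 (F = (3 + (⅙)*(-12)) - 1*34 = (3 - 2) - 34 = 1 - 34 = -33)
L(v) = -34 - v (L(v) = (-48 + 14) - v = -34 - v)
E(h, T) = -5*h
243869/310692 + L(-452)/E(F, 671) = 243869/310692 + (-34 - 1*(-452))/((-5*(-33))) = 243869*(1/310692) + (-34 + 452)/165 = 243869/310692 + 418*(1/165) = 243869/310692 + 38/15 = 1718259/517820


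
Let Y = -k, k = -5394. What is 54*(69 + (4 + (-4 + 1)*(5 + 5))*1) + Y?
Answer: 7716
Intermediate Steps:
Y = 5394 (Y = -1*(-5394) = 5394)
54*(69 + (4 + (-4 + 1)*(5 + 5))*1) + Y = 54*(69 + (4 + (-4 + 1)*(5 + 5))*1) + 5394 = 54*(69 + (4 - 3*10)*1) + 5394 = 54*(69 + (4 - 30)*1) + 5394 = 54*(69 - 26*1) + 5394 = 54*(69 - 26) + 5394 = 54*43 + 5394 = 2322 + 5394 = 7716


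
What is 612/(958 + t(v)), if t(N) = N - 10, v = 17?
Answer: 612/965 ≈ 0.63420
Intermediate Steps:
t(N) = -10 + N
612/(958 + t(v)) = 612/(958 + (-10 + 17)) = 612/(958 + 7) = 612/965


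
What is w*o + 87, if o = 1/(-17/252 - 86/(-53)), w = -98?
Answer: 498189/20771 ≈ 23.985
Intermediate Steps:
o = 13356/20771 (o = 1/(-17*1/252 - 86*(-1/53)) = 1/(-17/252 + 86/53) = 1/(20771/13356) = 13356/20771 ≈ 0.64301)
w*o + 87 = -98*13356/20771 + 87 = -1308888/20771 + 87 = 498189/20771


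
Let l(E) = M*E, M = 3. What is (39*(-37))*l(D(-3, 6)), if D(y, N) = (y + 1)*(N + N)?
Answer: 103896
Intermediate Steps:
D(y, N) = 2*N*(1 + y) (D(y, N) = (1 + y)*(2*N) = 2*N*(1 + y))
l(E) = 3*E
(39*(-37))*l(D(-3, 6)) = (39*(-37))*(3*(2*6*(1 - 3))) = -4329*2*6*(-2) = -4329*(-24) = -1443*(-72) = 103896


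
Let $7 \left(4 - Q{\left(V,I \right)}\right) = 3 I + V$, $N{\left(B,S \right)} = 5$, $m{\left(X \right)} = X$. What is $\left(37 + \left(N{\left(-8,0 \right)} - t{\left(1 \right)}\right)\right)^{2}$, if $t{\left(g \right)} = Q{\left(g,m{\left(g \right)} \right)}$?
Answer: $\frac{72900}{49} \approx 1487.8$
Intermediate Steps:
$Q{\left(V,I \right)} = 4 - \frac{3 I}{7} - \frac{V}{7}$ ($Q{\left(V,I \right)} = 4 - \frac{3 I + V}{7} = 4 - \frac{V + 3 I}{7} = 4 - \left(\frac{V}{7} + \frac{3 I}{7}\right) = 4 - \frac{3 I}{7} - \frac{V}{7}$)
$t{\left(g \right)} = 4 - \frac{4 g}{7}$ ($t{\left(g \right)} = 4 - \frac{3 g}{7} - \frac{g}{7} = 4 - \frac{4 g}{7}$)
$\left(37 + \left(N{\left(-8,0 \right)} - t{\left(1 \right)}\right)\right)^{2} = \left(37 + \left(5 - \left(4 - \frac{4}{7}\right)\right)\right)^{2} = \left(37 + \left(5 - \frac{24}{7}\right)\right)^{2} = \left(37 + \frac{11}{7}\right)^{2} = \left(\frac{270}{7}\right)^{2} = \frac{72900}{49}$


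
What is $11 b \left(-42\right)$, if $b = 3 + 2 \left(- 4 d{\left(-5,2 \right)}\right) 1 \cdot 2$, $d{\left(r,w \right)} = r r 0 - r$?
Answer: $35574$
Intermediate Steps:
$d{\left(r,w \right)} = - r$ ($d{\left(r,w \right)} = r^{2} \cdot 0 - r = 0 - r = - r$)
$b = -77$ ($b = 3 + 2 \left(- 4 \left(\left(-1\right) \left(-5\right)\right)\right) 1 \cdot 2 = 3 + 2 \left(\left(-4\right) 5\right) 1 \cdot 2 = 3 + 2 \left(-20\right) 1 \cdot 2 = 3 + \left(-40\right) 1 \cdot 2 = 3 - 80 = -77$)
$11 b \left(-42\right) = 11 \left(-77\right) \left(-42\right) = \left(-847\right) \left(-42\right) = 35574$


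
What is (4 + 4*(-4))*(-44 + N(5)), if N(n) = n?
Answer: 468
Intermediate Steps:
(4 + 4*(-4))*(-44 + N(5)) = (4 + 4*(-4))*(-44 + 5) = (4 - 16)*(-39) = -12*(-39) = 468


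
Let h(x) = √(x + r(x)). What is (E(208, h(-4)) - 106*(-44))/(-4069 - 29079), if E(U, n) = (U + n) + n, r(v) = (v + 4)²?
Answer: -1218/8287 - I/8287 ≈ -0.14698 - 0.00012067*I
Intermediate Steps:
r(v) = (4 + v)²
h(x) = √(x + (4 + x)²)
E(U, n) = U + 2*n
(E(208, h(-4)) - 106*(-44))/(-4069 - 29079) = ((208 + 2*√(-4 + (4 - 4)²)) - 106*(-44))/(-4069 - 29079) = ((208 + 2*√(-4 + 0²)) + 4664)/(-33148) = ((208 + 2*√(-4 + 0)) + 4664)*(-1/33148) = ((208 + 2*√(-4)) + 4664)*(-1/33148) = ((208 + 2*(2*I)) + 4664)*(-1/33148) = ((208 + 4*I) + 4664)*(-1/33148) = (4872 + 4*I)*(-1/33148) = -1218/8287 - I/8287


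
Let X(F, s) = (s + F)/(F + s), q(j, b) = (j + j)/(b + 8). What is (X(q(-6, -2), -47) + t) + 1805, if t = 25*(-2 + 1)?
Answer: 1781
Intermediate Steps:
t = -25 (t = 25*(-1) = -25)
q(j, b) = 2*j/(8 + b) (q(j, b) = (2*j)/(8 + b) = 2*j/(8 + b))
X(F, s) = 1 (X(F, s) = (F + s)/(F + s) = 1)
(X(q(-6, -2), -47) + t) + 1805 = (1 - 25) + 1805 = -24 + 1805 = 1781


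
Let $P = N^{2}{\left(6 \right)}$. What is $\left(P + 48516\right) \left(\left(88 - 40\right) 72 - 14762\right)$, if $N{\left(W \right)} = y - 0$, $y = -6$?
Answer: $-548928912$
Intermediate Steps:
$N{\left(W \right)} = -6$ ($N{\left(W \right)} = -6 - 0 = -6 + 0 = -6$)
$P = 36$ ($P = \left(-6\right)^{2} = 36$)
$\left(P + 48516\right) \left(\left(88 - 40\right) 72 - 14762\right) = \left(36 + 48516\right) \left(\left(88 - 40\right) 72 - 14762\right) = 48552 \left(48 \cdot 72 - 14762\right) = 48552 \left(3456 - 14762\right) = 48552 \left(-11306\right) = -548928912$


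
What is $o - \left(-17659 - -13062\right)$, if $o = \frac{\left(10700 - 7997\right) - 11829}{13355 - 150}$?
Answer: $\frac{60694259}{13205} \approx 4596.3$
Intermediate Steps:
$o = - \frac{9126}{13205}$ ($o = \frac{2703 - 11829}{13205} = \left(-9126\right) \frac{1}{13205} = - \frac{9126}{13205} \approx -0.6911$)
$o - \left(-17659 - -13062\right) = - \frac{9126}{13205} - \left(-17659 - -13062\right) = - \frac{9126}{13205} - \left(-17659 + 13062\right) = - \frac{9126}{13205} - -4597 = - \frac{9126}{13205} + 4597 = \frac{60694259}{13205}$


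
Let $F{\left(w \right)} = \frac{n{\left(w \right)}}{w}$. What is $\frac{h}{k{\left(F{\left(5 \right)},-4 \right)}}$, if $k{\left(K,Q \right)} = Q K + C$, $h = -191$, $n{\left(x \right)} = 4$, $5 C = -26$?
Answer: $\frac{955}{42} \approx 22.738$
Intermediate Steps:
$C = - \frac{26}{5}$ ($C = \frac{1}{5} \left(-26\right) = - \frac{26}{5} \approx -5.2$)
$F{\left(w \right)} = \frac{4}{w}$
$k{\left(K,Q \right)} = - \frac{26}{5} + K Q$ ($k{\left(K,Q \right)} = Q K - \frac{26}{5} = K Q - \frac{26}{5} = - \frac{26}{5} + K Q$)
$\frac{h}{k{\left(F{\left(5 \right)},-4 \right)}} = - \frac{191}{- \frac{26}{5} + \frac{4}{5} \left(-4\right)} = - \frac{191}{- \frac{26}{5} - \frac{16}{5}} = - \frac{191}{- \frac{42}{5}} = \left(-191\right) \left(- \frac{5}{42}\right) = \frac{955}{42}$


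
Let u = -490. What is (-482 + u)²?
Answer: 944784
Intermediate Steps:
(-482 + u)² = (-482 - 490)² = (-972)² = 944784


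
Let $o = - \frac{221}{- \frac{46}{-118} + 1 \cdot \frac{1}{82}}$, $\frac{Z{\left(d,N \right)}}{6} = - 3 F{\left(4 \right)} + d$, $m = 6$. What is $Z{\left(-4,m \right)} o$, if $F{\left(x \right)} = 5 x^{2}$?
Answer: $\frac{1565305872}{1945} \approx 8.0478 \cdot 10^{5}$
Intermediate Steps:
$Z{\left(d,N \right)} = -1440 + 6 d$ ($Z{\left(d,N \right)} = 6 \left(- 3 \cdot 5 \cdot 4^{2} + d\right) = 6 \left(- 3 \cdot 5 \cdot 16 + d\right) = 6 \left(\left(-3\right) 80 + d\right) = 6 \left(-240 + d\right) = -1440 + 6 d$)
$o = - \frac{1069198}{1945}$ ($o = - \frac{221}{\left(-46\right) \left(- \frac{1}{118}\right) + 1 \cdot \frac{1}{82}} = - \frac{221}{\frac{23}{59} + \frac{1}{82}} = - \frac{221}{\frac{1945}{4838}} = \left(-221\right) \frac{4838}{1945} = - \frac{1069198}{1945} \approx -549.72$)
$Z{\left(-4,m \right)} o = \left(-1440 + 6 \left(-4\right)\right) \left(- \frac{1069198}{1945}\right) = \left(-1440 - 24\right) \left(- \frac{1069198}{1945}\right) = \left(-1464\right) \left(- \frac{1069198}{1945}\right) = \frac{1565305872}{1945}$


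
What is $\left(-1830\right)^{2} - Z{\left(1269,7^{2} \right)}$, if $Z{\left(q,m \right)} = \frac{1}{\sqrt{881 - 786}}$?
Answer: $3348900 - \frac{\sqrt{95}}{95} \approx 3.3489 \cdot 10^{6}$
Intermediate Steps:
$Z{\left(q,m \right)} = \frac{\sqrt{95}}{95}$ ($Z{\left(q,m \right)} = \frac{1}{\sqrt{95}} = \frac{\sqrt{95}}{95}$)
$\left(-1830\right)^{2} - Z{\left(1269,7^{2} \right)} = \left(-1830\right)^{2} - \frac{\sqrt{95}}{95} = 3348900 - \frac{\sqrt{95}}{95}$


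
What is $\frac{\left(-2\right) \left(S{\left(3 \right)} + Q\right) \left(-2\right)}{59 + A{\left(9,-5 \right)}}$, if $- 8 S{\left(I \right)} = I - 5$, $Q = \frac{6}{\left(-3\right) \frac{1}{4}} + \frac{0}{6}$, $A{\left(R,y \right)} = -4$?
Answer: $- \frac{31}{55} \approx -0.56364$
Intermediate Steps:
$Q = -8$ ($Q = \frac{6}{\left(-3\right) \frac{1}{4}} + 0 \cdot \frac{1}{6} = \frac{6}{- \frac{3}{4}} + 0 = 6 \left(- \frac{4}{3}\right) + 0 = -8 + 0 = -8$)
$S{\left(I \right)} = \frac{5}{8} - \frac{I}{8}$ ($S{\left(I \right)} = - \frac{I - 5}{8} = - \frac{-5 + I}{8} = \frac{5}{8} - \frac{I}{8}$)
$\frac{\left(-2\right) \left(S{\left(3 \right)} + Q\right) \left(-2\right)}{59 + A{\left(9,-5 \right)}} = \frac{\left(-2\right) \left(\left(\frac{5}{8} - \frac{3}{8}\right) - 8\right) \left(-2\right)}{59 - 4} = \frac{\left(-2\right) \left(\left(\frac{5}{8} - \frac{3}{8}\right) - 8\right) \left(-2\right)}{55} = - 2 \left(\frac{1}{4} - 8\right) \left(-2\right) \frac{1}{55} = - 2 \left(\left(- \frac{31}{4}\right) \left(-2\right)\right) \frac{1}{55} = \left(-2\right) \frac{31}{2} \cdot \frac{1}{55} = \left(-31\right) \frac{1}{55} = - \frac{31}{55}$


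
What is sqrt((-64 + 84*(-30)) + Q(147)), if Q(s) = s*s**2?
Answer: sqrt(3173939) ≈ 1781.6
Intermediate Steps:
Q(s) = s**3
sqrt((-64 + 84*(-30)) + Q(147)) = sqrt((-64 + 84*(-30)) + 147**3) = sqrt((-64 - 2520) + 3176523) = sqrt(-2584 + 3176523) = sqrt(3173939)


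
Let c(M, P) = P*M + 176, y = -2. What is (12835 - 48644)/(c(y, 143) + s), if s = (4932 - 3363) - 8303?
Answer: 35809/6844 ≈ 5.2322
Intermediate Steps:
c(M, P) = 176 + M*P (c(M, P) = M*P + 176 = 176 + M*P)
s = -6734 (s = 1569 - 8303 = -6734)
(12835 - 48644)/(c(y, 143) + s) = (12835 - 48644)/((176 - 2*143) - 6734) = -35809/((176 - 286) - 6734) = -35809/(-110 - 6734) = -35809/(-6844) = -35809*(-1/6844) = 35809/6844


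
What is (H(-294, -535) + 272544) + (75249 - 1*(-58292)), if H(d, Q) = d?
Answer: 405791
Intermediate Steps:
(H(-294, -535) + 272544) + (75249 - 1*(-58292)) = (-294 + 272544) + (75249 - 1*(-58292)) = 272250 + (75249 + 58292) = 272250 + 133541 = 405791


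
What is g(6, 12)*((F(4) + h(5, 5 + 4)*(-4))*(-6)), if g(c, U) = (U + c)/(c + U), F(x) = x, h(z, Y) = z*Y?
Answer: 1056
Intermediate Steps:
h(z, Y) = Y*z
g(c, U) = 1 (g(c, U) = (U + c)/(U + c) = 1)
g(6, 12)*((F(4) + h(5, 5 + 4)*(-4))*(-6)) = 1*((4 + ((5 + 4)*5)*(-4))*(-6)) = 1*((4 + (9*5)*(-4))*(-6)) = 1*((4 + 45*(-4))*(-6)) = 1*((4 - 180)*(-6)) = 1*(-176*(-6)) = 1*1056 = 1056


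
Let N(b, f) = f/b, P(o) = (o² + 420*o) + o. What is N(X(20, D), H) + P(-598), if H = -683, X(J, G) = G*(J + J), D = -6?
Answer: 25403723/240 ≈ 1.0585e+5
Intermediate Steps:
X(J, G) = 2*G*J (X(J, G) = G*(2*J) = 2*G*J)
P(o) = o² + 421*o
N(X(20, D), H) + P(-598) = -683/(2*(-6)*20) - 598*(421 - 598) = -683/(-240) - 598*(-177) = -683*(-1/240) + 105846 = 683/240 + 105846 = 25403723/240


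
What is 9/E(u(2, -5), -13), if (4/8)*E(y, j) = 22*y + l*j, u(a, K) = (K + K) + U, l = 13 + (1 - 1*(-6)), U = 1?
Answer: -9/916 ≈ -0.0098253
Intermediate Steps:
l = 20 (l = 13 + (1 + 6) = 13 + 7 = 20)
u(a, K) = 1 + 2*K (u(a, K) = (K + K) + 1 = 2*K + 1 = 1 + 2*K)
E(y, j) = 40*j + 44*y (E(y, j) = 2*(22*y + 20*j) = 2*(20*j + 22*y) = 40*j + 44*y)
9/E(u(2, -5), -13) = 9/(40*(-13) + 44*(1 + 2*(-5))) = 9/(-520 + 44*(1 - 10)) = 9/(-520 + 44*(-9)) = 9/(-520 - 396) = 9/(-916) = -1/916*9 = -9/916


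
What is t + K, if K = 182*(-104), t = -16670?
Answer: -35598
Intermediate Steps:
K = -18928
t + K = -16670 - 18928 = -35598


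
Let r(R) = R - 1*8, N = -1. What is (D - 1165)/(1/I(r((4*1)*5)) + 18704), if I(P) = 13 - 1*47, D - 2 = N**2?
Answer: -39508/635935 ≈ -0.062126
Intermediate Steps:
r(R) = -8 + R (r(R) = R - 8 = -8 + R)
D = 3 (D = 2 + (-1)**2 = 2 + 1 = 3)
I(P) = -34 (I(P) = 13 - 47 = -34)
(D - 1165)/(1/I(r((4*1)*5)) + 18704) = (3 - 1165)/(1/(-34) + 18704) = -1162/(-1/34 + 18704) = -1162/635935/34 = -1162*34/635935 = -39508/635935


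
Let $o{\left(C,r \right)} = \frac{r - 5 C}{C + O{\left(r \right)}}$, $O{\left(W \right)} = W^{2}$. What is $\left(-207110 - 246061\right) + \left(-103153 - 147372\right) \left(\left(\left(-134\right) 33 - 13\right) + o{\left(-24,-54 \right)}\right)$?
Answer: $\frac{535318592553}{482} \approx 1.1106 \cdot 10^{9}$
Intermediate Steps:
$o{\left(C,r \right)} = \frac{r - 5 C}{C + r^{2}}$
$\left(-207110 - 246061\right) + \left(-103153 - 147372\right) \left(\left(\left(-134\right) 33 - 13\right) + o{\left(-24,-54 \right)}\right) = \left(-207110 - 246061\right) + \left(-103153 - 147372\right) \left(\left(\left(-134\right) 33 - 13\right) + \frac{-54 - -120}{-24 + \left(-54\right)^{2}}\right) = -453171 - 250525 \left(\left(-4422 - 13\right) + \frac{-54 + 120}{-24 + 2916}\right) = -453171 - 250525 \left(-4435 + \frac{1}{2892} \cdot 66\right) = -453171 - 250525 \left(-4435 + \frac{11}{482}\right) = -453171 - - \frac{535537020975}{482} = -453171 + \frac{535537020975}{482} = \frac{535318592553}{482}$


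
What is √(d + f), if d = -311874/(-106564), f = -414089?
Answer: I*√1175578570766402/53282 ≈ 643.5*I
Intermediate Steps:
d = 155937/53282 (d = -311874*(-1/106564) = 155937/53282 ≈ 2.9266)
√(d + f) = √(155937/53282 - 414089) = √(-22063334161/53282) = I*√1175578570766402/53282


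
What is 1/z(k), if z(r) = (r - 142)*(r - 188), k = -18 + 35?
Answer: 1/21375 ≈ 4.6784e-5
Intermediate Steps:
k = 17
z(r) = (-188 + r)*(-142 + r) (z(r) = (-142 + r)*(-188 + r) = (-188 + r)*(-142 + r))
1/z(k) = 1/(26696 + 17**2 - 330*17) = 1/(26696 + 289 - 5610) = 1/21375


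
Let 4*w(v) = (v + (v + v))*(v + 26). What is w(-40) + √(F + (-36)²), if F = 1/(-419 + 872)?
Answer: 420 + √265951317/453 ≈ 456.00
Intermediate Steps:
F = 1/453 ≈ 0.0022075
w(v) = 3*v*(26 + v)/4 (w(v) = ((v + (v + v))*(v + 26))/4 = ((v + 2*v)*(26 + v))/4 = ((3*v)*(26 + v))/4 = (3*v*(26 + v))/4 = 3*v*(26 + v)/4)
w(-40) + √(F + (-36)²) = (¾)*(-40)*(26 - 40) + √(1/453 + (-36)²) = (¾)*(-40)*(-14) + √(1/453 + 1296) = 420 + √(587089/453) = 420 + √265951317/453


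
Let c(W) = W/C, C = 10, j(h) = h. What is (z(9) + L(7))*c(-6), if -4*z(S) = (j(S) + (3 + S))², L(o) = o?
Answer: 1239/20 ≈ 61.950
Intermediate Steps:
c(W) = W/10
z(S) = -(3 + 2*S)²/4 (z(S) = -(S + (3 + S))²/4 = -(3 + 2*S)²/4)
(z(9) + L(7))*c(-6) = (-(3 + 2*9)²/4 + 7)*((⅒)*(-6)) = (-(3 + 18)²/4 + 7)*(-⅗) = (-¼*21² + 7)*(-⅗) = (-¼*441 + 7)*(-⅗) = (-441/4 + 7)*(-⅗) = -413/4*(-⅗) = 1239/20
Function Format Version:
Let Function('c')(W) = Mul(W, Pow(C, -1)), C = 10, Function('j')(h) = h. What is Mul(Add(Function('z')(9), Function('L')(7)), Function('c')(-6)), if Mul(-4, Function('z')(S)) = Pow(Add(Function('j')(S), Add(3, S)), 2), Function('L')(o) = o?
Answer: Rational(1239, 20) ≈ 61.950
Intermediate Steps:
Function('c')(W) = Mul(Rational(1, 10), W) (Function('c')(W) = Mul(W, Pow(10, -1)) = Mul(W, Rational(1, 10)) = Mul(Rational(1, 10), W))
Function('z')(S) = Mul(Rational(-1, 4), Pow(Add(3, Mul(2, S)), 2)) (Function('z')(S) = Mul(Rational(-1, 4), Pow(Add(S, Add(3, S)), 2)) = Mul(Rational(-1, 4), Pow(Add(3, Mul(2, S)), 2)))
Mul(Add(Function('z')(9), Function('L')(7)), Function('c')(-6)) = Mul(Add(Mul(Rational(-1, 4), Pow(Add(3, Mul(2, 9)), 2)), 7), Mul(Rational(1, 10), -6)) = Mul(Add(Mul(Rational(-1, 4), Pow(Add(3, 18), 2)), 7), Rational(-3, 5)) = Mul(Add(Mul(Rational(-1, 4), Pow(21, 2)), 7), Rational(-3, 5)) = Mul(Add(Mul(Rational(-1, 4), 441), 7), Rational(-3, 5)) = Mul(Add(Rational(-441, 4), 7), Rational(-3, 5)) = Mul(Rational(-413, 4), Rational(-3, 5)) = Rational(1239, 20)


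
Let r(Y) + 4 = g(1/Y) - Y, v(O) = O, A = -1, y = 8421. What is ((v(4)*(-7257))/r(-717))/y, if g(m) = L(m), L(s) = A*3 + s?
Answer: -6937692/1428956683 ≈ -0.0048551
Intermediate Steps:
L(s) = -3 + s (L(s) = -1*3 + s = -3 + s)
g(m) = -3 + m
r(Y) = -7 + 1/Y - Y (r(Y) = -4 + ((-3 + 1/Y) - Y) = -4 + (-3 + 1/Y - Y) = -7 + 1/Y - Y)
((v(4)*(-7257))/r(-717))/y = ((4*(-7257))/(-7 + 1/(-717) - 1*(-717)))/8421 = -29028/(-7 - 1/717 + 717)*(1/8421) = -29028/509069/717*(1/8421) = -29028*717/509069*(1/8421) = -20813076/509069*1/8421 = -6937692/1428956683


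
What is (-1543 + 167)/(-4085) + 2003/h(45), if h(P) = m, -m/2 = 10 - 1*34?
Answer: 191821/4560 ≈ 42.066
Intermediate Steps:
m = 48 (m = -2*(10 - 1*34) = -2*(10 - 34) = -2*(-24) = 48)
h(P) = 48
(-1543 + 167)/(-4085) + 2003/h(45) = (-1543 + 167)/(-4085) + 2003/48 = -1376*(-1/4085) + 2003*(1/48) = 32/95 + 2003/48 = 191821/4560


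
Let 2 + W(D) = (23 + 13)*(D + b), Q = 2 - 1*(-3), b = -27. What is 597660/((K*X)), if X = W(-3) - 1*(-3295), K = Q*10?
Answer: 59766/11065 ≈ 5.4014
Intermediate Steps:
Q = 5 (Q = 2 + 3 = 5)
K = 50 (K = 5*10 = 50)
W(D) = -974 + 36*D (W(D) = -2 + (23 + 13)*(D - 27) = -2 + 36*(-27 + D) = -2 + (-972 + 36*D) = -974 + 36*D)
X = 2213 (X = (-974 + 36*(-3)) - 1*(-3295) = (-974 - 108) + 3295 = -1082 + 3295 = 2213)
597660/((K*X)) = 597660/((50*2213)) = 597660/110650 = 597660*(1/110650) = 59766/11065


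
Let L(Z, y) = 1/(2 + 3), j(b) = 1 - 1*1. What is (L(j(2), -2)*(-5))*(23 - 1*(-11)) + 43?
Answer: 9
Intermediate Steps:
j(b) = 0 (j(b) = 1 - 1 = 0)
L(Z, y) = 1/5
(L(j(2), -2)*(-5))*(23 - 1*(-11)) + 43 = ((1/5)*(-5))*(23 - 1*(-11)) + 43 = -(23 + 11) + 43 = -1*34 + 43 = -34 + 43 = 9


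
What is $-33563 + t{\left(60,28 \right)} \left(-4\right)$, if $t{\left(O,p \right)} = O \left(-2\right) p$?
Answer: $-20123$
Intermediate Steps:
$t{\left(O,p \right)} = - 2 O p$
$-33563 + t{\left(60,28 \right)} \left(-4\right) = -33563 + \left(-2\right) 60 \cdot 28 \left(-4\right) = -33563 - -13440 = -33563 + 13440 = -20123$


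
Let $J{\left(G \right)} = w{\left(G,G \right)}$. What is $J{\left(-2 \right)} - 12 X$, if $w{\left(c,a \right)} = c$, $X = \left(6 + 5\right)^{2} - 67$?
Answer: $-650$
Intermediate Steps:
$X = 54$ ($X = 11^{2} - 67 = 121 - 67 = 54$)
$J{\left(G \right)} = G$
$J{\left(-2 \right)} - 12 X = -2 - 648 = -650$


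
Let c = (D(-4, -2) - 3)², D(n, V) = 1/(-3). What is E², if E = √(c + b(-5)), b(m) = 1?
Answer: 109/9 ≈ 12.111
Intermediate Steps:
D(n, V) = -⅓
c = 100/9 (c = (-⅓ - 3)² = (-10/3)² = 100/9 ≈ 11.111)
E = √109/3 (E = √(100/9 + 1) = √(109/9) = √109/3 ≈ 3.4801)
E² = (√109/3)² = 109/9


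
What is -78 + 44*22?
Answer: 890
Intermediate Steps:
-78 + 44*22 = -78 + 968 = 890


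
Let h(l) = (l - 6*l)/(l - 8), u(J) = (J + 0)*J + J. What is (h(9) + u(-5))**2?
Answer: 625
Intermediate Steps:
u(J) = J + J**2 (u(J) = J*J + J = J**2 + J = J + J**2)
h(l) = -5*l/(-8 + l) (h(l) = (-5*l)/(-8 + l) = -5*l/(-8 + l))
(h(9) + u(-5))**2 = (-5*9/(-8 + 9) - 5*(1 - 5))**2 = (-5*9/1 - 5*(-4))**2 = (-5*9*1 + 20)**2 = (-45 + 20)**2 = (-25)**2 = 625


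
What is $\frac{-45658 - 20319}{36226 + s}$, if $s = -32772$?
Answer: $- \frac{65977}{3454} \approx -19.102$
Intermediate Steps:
$\frac{-45658 - 20319}{36226 + s} = \frac{-45658 - 20319}{36226 - 32772} = - \frac{65977}{3454}$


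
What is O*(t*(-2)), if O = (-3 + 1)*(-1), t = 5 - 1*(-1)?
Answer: -24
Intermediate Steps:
t = 6 (t = 5 + 1 = 6)
O = 2 (O = -2*(-1) = 2)
O*(t*(-2)) = 2*(6*(-2)) = 2*(-12) = -24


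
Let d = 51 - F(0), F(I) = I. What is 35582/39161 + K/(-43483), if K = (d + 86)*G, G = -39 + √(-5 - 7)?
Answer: 1756449329/1702837763 - 274*I*√3/43483 ≈ 1.0315 - 0.010914*I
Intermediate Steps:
G = -39 + 2*I*√3 (G = -39 + √(-12) = -39 + 2*I*√3 ≈ -39.0 + 3.4641*I)
d = 51 (d = 51 - 1*0 = 51 + 0 = 51)
K = -5343 + 274*I*√3 (K = (51 + 86)*(-39 + 2*I*√3) = 137*(-39 + 2*I*√3) = -5343 + 274*I*√3 ≈ -5343.0 + 474.58*I)
35582/39161 + K/(-43483) = 35582/39161 + (-5343 + 274*I*√3)/(-43483) = 35582*(1/39161) + (-5343 + 274*I*√3)*(-1/43483) = 35582/39161 + (5343/43483 - 274*I*√3/43483) = 1756449329/1702837763 - 274*I*√3/43483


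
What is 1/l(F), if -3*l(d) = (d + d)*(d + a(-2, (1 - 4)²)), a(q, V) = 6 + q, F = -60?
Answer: -1/2240 ≈ -0.00044643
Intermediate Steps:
l(d) = -2*d*(4 + d)/3 (l(d) = -(d + d)*(d + (6 - 2))/3 = -2*d*(d + 4)/3 = -2*d*(4 + d)/3)
1/l(F) = 1/(-⅔*(-60)*(4 - 60)) = 1/(-⅔*(-60)*(-56)) = 1/(-2240) = -1/2240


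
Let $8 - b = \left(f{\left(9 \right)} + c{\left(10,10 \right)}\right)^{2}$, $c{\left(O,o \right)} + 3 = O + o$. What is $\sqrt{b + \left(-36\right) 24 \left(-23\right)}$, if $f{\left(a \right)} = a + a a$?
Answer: $\sqrt{8431} \approx 91.82$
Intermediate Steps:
$c{\left(O,o \right)} = -3 + O + o$ ($c{\left(O,o \right)} = -3 + \left(O + o\right) = -3 + O + o$)
$f{\left(a \right)} = a + a^{2}$
$b = -11441$ ($b = 8 - \left(9 \left(1 + 9\right) + \left(-3 + 10 + 10\right)\right)^{2} = 8 - \left(9 \cdot 10 + 17\right)^{2} = 8 - \left(90 + 17\right)^{2} = 8 - 107^{2} = 8 - 11449 = -11441$)
$\sqrt{b + \left(-36\right) 24 \left(-23\right)} = \sqrt{-11441 + \left(-36\right) 24 \left(-23\right)} = \sqrt{-11441 - -19872} = \sqrt{-11441 + 19872} = \sqrt{8431}$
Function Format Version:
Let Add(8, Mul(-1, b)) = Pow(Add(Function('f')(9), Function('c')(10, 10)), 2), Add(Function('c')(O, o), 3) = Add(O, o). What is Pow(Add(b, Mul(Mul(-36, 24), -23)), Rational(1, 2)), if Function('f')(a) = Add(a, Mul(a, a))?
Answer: Pow(8431, Rational(1, 2)) ≈ 91.820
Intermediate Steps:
Function('c')(O, o) = Add(-3, O, o) (Function('c')(O, o) = Add(-3, Add(O, o)) = Add(-3, O, o))
Function('f')(a) = Add(a, Pow(a, 2))
b = -11441 (b = Add(8, Mul(-1, Pow(Add(Mul(9, Add(1, 9)), Add(-3, 10, 10)), 2))) = Add(8, Mul(-1, Pow(Add(Mul(9, 10), 17), 2))) = Add(8, Mul(-1, Pow(Add(90, 17), 2))) = Add(8, Mul(-1, Pow(107, 2))) = Add(8, Mul(-1, 11449)) = Add(8, -11449) = -11441)
Pow(Add(b, Mul(Mul(-36, 24), -23)), Rational(1, 2)) = Pow(Add(-11441, Mul(Mul(-36, 24), -23)), Rational(1, 2)) = Pow(Add(-11441, Mul(-864, -23)), Rational(1, 2)) = Pow(Add(-11441, 19872), Rational(1, 2)) = Pow(8431, Rational(1, 2))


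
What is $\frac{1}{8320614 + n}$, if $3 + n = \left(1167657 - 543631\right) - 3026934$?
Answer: $\frac{1}{5917703} \approx 1.6898 \cdot 10^{-7}$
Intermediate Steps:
$n = -2402911$ ($n = -3 + \left(\left(1167657 - 543631\right) - 3026934\right) = -3 + \left(624026 - 3026934\right) = -3 - 2402908 = -2402911$)
$\frac{1}{8320614 + n} = \frac{1}{8320614 - 2402911} = \frac{1}{5917703}$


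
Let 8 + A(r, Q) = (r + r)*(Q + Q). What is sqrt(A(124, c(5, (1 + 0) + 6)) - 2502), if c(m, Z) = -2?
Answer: I*sqrt(3502) ≈ 59.178*I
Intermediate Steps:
A(r, Q) = -8 + 4*Q*r (A(r, Q) = -8 + (r + r)*(Q + Q) = -8 + (2*r)*(2*Q) = -8 + 4*Q*r)
sqrt(A(124, c(5, (1 + 0) + 6)) - 2502) = sqrt((-8 + 4*(-2)*124) - 2502) = sqrt((-8 - 992) - 2502) = sqrt(-1000 - 2502) = sqrt(-3502) = I*sqrt(3502)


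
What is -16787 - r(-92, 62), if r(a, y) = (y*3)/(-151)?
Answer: -2534651/151 ≈ -16786.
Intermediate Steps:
r(a, y) = -3*y/151 (r(a, y) = (3*y)*(-1/151) = -3*y/151)
-16787 - r(-92, 62) = -16787 - (-3)*62/151 = -16787 - 1*(-186/151) = -16787 + 186/151 = -2534651/151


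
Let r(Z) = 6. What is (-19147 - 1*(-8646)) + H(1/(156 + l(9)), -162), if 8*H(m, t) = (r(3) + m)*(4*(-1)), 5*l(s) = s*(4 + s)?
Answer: -18844181/1794 ≈ -10504.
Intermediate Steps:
l(s) = s*(4 + s)/5 (l(s) = (s*(4 + s))/5 = s*(4 + s)/5)
H(m, t) = -3 - m/2 (H(m, t) = ((6 + m)*(4*(-1)))/8 = ((6 + m)*(-4))/8 = (-24 - 4*m)/8 = -3 - m/2)
(-19147 - 1*(-8646)) + H(1/(156 + l(9)), -162) = (-19147 - 1*(-8646)) + (-3 - 1/(2*(156 + (⅕)*9*(4 + 9)))) = (-19147 + 8646) + (-3 - 1/(2*(156 + (⅕)*9*13))) = -10501 + (-3 - 1/(2*(156 + 117/5))) = -10501 + (-3 - 1/(2*897/5)) = -10501 + (-3 - ½*5/897) = -10501 + (-3 - 5/1794) = -10501 - 5387/1794 = -18844181/1794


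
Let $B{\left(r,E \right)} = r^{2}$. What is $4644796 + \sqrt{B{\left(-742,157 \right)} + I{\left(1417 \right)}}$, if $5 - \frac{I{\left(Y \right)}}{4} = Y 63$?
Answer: $4644796 + 30 \sqrt{215} \approx 4.6452 \cdot 10^{6}$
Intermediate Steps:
$I{\left(Y \right)} = 20 - 252 Y$ ($I{\left(Y \right)} = 20 - 4 Y 63 = 20 - 4 \cdot 63 Y = 20 - 252 Y$)
$4644796 + \sqrt{B{\left(-742,157 \right)} + I{\left(1417 \right)}} = 4644796 + \sqrt{\left(-742\right)^{2} + \left(20 - 357084\right)} = 4644796 + \sqrt{550564 + \left(20 - 357084\right)} = 4644796 + \sqrt{550564 - 357064} = 4644796 + \sqrt{193500} = 4644796 + 30 \sqrt{215}$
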